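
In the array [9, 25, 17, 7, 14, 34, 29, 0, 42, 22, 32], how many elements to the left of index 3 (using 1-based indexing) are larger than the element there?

1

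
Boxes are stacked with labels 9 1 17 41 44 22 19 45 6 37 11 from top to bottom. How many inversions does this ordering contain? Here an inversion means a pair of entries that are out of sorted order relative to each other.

Out-of-order pairs: 23

For each element, count later entries that are smaller:
9 → 1, 6 → 2
1 → none → 0
17 → 6, 11 → 2
41 → 22, 19, 6, 37, 11 → 5
44 → 22, 19, 6, 37, 11 → 5
22 → 19, 6, 11 → 3
19 → 6, 11 → 2
45 → 6, 37, 11 → 3
6 → none → 0
37 → 11 → 1
11 → none → 0
Sum: 2 + 0 + 2 + 5 + 5 + 3 + 2 + 3 + 0 + 1 + 0 = 23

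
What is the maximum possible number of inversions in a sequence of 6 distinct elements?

15

A reversed (strictly descending) arrangement makes every pair an inversion, giving C(6, 2) inversions.
C(6, 2) = 6·5/2 = 15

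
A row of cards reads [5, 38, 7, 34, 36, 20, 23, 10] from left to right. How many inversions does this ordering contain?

14 inversions

For each element, count later entries that are smaller:
5: 0
38: 6
7: 0
34: 3
36: 3
20: 1
23: 1
10: 0
Sum: 0 + 6 + 0 + 3 + 3 + 1 + 1 + 0 = 14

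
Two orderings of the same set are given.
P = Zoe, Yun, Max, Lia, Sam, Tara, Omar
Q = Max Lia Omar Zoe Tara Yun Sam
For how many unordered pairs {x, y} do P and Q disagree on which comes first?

Assign each item its position (1..7) in the first ordering, then rewrite the second ordering as that position sequence:
positions: Zoe→1, Yun→2, Max→3, Lia→4, Sam→5, Tara→6, Omar→7
second ordering as positions: [3, 4, 7, 1, 6, 2, 5]
Discordant pairs = inversions in this position sequence.
3: 1, 2 → 2
4: 1, 2 → 2
7: 1, 6, 2, 5 → 4
1: 0
6: 2, 5 → 2
2: 0
5: 0
Total: 2 + 2 + 4 + 0 + 2 + 0 + 0 = 10

10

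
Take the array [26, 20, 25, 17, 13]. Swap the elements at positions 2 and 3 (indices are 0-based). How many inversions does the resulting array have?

8 inversions

Positions 2 and 3 hold 25 and 17; after swapping, the array is [26, 20, 17, 25, 13].
Sweep left to right; for each value list the smaller values that follow it:
26 → 20, 17, 25, 13 → 4
20 → 17, 13 → 2
17 → 13 → 1
25 → 13 → 1
13 → none → 0
Sum: 4 + 2 + 1 + 1 + 0 = 8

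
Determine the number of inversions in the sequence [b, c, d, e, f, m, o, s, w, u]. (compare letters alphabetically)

1

Element-by-element contributions:
b → none → 0
c → none → 0
d → none → 0
e → none → 0
f → none → 0
m → none → 0
o → none → 0
s → none → 0
w → u → 1
u → none → 0
Sum: 0 + 0 + 0 + 0 + 0 + 0 + 0 + 0 + 1 + 0 = 1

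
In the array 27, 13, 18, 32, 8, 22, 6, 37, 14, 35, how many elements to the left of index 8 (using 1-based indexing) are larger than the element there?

The element at index 8 is 37.
Elements before it: 27, 13, 18, 32, 8, 22, 6
None of them are larger than 37.

0 such elements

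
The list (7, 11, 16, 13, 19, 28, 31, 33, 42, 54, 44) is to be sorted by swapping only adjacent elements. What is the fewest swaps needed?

2 adjacent swaps

Each adjacent swap fixes exactly one inversion, so the minimum swap count equals the number of inversions.
Count inversions — for each element, later elements that are smaller:
7: none → 0
11: none → 0
16: 13 → 1
13: none → 0
19: none → 0
28: none → 0
31: none → 0
33: none → 0
42: none → 0
54: 44 → 1
44: none → 0
Total inversions: 0 + 0 + 1 + 0 + 0 + 0 + 0 + 0 + 0 + 1 + 0 = 2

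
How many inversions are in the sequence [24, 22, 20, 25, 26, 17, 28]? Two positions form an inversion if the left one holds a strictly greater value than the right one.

Sweep left to right; for each value list the smaller values that follow it:
24 → 22, 20, 17 → 3
22 → 20, 17 → 2
20 → 17 → 1
25 → 17 → 1
26 → 17 → 1
17 → none → 0
28 → none → 0
Sum: 3 + 2 + 1 + 1 + 1 + 0 + 0 = 8

8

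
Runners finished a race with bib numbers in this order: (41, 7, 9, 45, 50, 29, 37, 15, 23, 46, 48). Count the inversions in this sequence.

Element-by-element contributions:
41 → 7, 9, 29, 37, 15, 23 → 6
7 → none → 0
9 → none → 0
45 → 29, 37, 15, 23 → 4
50 → 29, 37, 15, 23, 46, 48 → 6
29 → 15, 23 → 2
37 → 15, 23 → 2
15 → none → 0
23 → none → 0
46 → none → 0
48 → none → 0
Sum: 6 + 0 + 0 + 4 + 6 + 2 + 2 + 0 + 0 + 0 + 0 = 20

Inversions: 20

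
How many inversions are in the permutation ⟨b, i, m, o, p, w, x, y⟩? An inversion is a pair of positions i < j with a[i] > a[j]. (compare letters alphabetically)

0

Element-by-element contributions:
b → none → 0
i → none → 0
m → none → 0
o → none → 0
p → none → 0
w → none → 0
x → none → 0
y → none → 0
Sum: 0 + 0 + 0 + 0 + 0 + 0 + 0 + 0 = 0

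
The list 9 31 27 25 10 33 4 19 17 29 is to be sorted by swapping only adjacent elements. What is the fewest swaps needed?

There are 23 swaps.

Minimum adjacent swaps = number of inversions (each swap of adjacent out-of-order elements removes one inversion and no swap can remove more).
Count inversions — for each element, later elements that are smaller:
9: 4 → 1
31: 27, 25, 10, 4, 19, 17, 29 → 7
27: 25, 10, 4, 19, 17 → 5
25: 10, 4, 19, 17 → 4
10: 4 → 1
33: 4, 19, 17, 29 → 4
4: none → 0
19: 17 → 1
17: none → 0
29: none → 0
Total inversions: 1 + 7 + 5 + 4 + 1 + 4 + 0 + 1 + 0 + 0 = 23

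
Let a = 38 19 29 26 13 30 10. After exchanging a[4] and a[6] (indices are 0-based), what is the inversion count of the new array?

14

Positions 4 and 6 hold 13 and 10; after swapping, the array is [38, 19, 29, 26, 10, 30, 13].
Sweep left to right; for each value list the smaller values that follow it:
38: 6
19: 2
29: 3
26: 2
10: 0
30: 1
13: 0
Sum: 6 + 2 + 3 + 2 + 0 + 1 + 0 = 14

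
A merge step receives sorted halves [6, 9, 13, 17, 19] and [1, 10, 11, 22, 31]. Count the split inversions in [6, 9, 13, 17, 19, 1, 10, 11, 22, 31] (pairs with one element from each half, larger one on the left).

11

Take each right-half value and tally the left-half values above it:
r = 1: 6, 9, 13, 17, 19 → 5
r = 10: 13, 17, 19 → 3
r = 11: 13, 17, 19 → 3
r = 22: none → 0
r = 31: none → 0
Cross-inversions: 5 + 3 + 3 + 0 + 0 = 11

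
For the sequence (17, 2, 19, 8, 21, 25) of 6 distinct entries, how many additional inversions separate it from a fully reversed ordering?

Maximum inversions for 6 distinct elements is C(6, 2) = 6·5/2 = 15.
Current inversions — for each element, count later smaller elements:
17: 2
2: 0
19: 1
8: 0
21: 0
25: 0
Current total: 2 + 0 + 1 + 0 + 0 + 0 = 3
Shortfall: 15 − 3 = 12

12 inversions short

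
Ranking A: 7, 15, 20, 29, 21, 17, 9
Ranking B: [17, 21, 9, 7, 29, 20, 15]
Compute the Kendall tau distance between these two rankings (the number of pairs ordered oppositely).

16 discordant pairs

Assign each item its position (1..7) in the first ordering, then rewrite the second ordering as that position sequence:
positions: 7→1, 15→2, 20→3, 29→4, 21→5, 17→6, 9→7
second ordering as positions: [6, 5, 7, 1, 4, 3, 2]
Discordant pairs = inversions in this position sequence.
6: 5, 1, 4, 3, 2 → 5
5: 1, 4, 3, 2 → 4
7: 1, 4, 3, 2 → 4
1: 0
4: 3, 2 → 2
3: 2 → 1
2: 0
Total: 5 + 4 + 4 + 0 + 2 + 1 + 0 = 16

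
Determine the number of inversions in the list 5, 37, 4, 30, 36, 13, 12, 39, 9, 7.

Count, for each position, how many later elements it exceeds:
5: 1
37: 7
4: 0
30: 4
36: 4
13: 3
12: 2
39: 2
9: 1
7: 0
Sum: 1 + 7 + 0 + 4 + 4 + 3 + 2 + 2 + 1 + 0 = 24

24 out-of-order pairs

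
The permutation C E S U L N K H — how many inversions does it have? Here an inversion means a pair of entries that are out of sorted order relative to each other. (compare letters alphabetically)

13 inversions

For each element, count later entries that are smaller:
C: 0
E: 0
S: 4
U: 4
L: 2
N: 2
K: 1
H: 0
Sum: 0 + 0 + 4 + 4 + 2 + 2 + 1 + 0 = 13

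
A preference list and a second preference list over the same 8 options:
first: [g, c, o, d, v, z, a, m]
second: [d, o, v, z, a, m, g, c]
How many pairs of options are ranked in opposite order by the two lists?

Assign each item its position (1..8) in the first ordering, then rewrite the second ordering as that position sequence:
positions: g→1, c→2, o→3, d→4, v→5, z→6, a→7, m→8
second ordering as positions: [4, 3, 5, 6, 7, 8, 1, 2]
Discordant pairs = inversions in this position sequence.
4: 3, 1, 2 → 3
3: 1, 2 → 2
5: 1, 2 → 2
6: 1, 2 → 2
7: 1, 2 → 2
8: 1, 2 → 2
1: 0
2: 0
Total: 3 + 2 + 2 + 2 + 2 + 2 + 0 + 0 = 13

Pairs: 13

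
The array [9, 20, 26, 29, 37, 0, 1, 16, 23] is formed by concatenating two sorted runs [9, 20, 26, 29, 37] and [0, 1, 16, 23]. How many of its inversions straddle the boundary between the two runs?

17 cross-inversions

Take each right-half value and tally the left-half values above it:
r = 0: 9, 20, 26, 29, 37 → 5
r = 1: 9, 20, 26, 29, 37 → 5
r = 16: 20, 26, 29, 37 → 4
r = 23: 26, 29, 37 → 3
Cross-inversions: 5 + 5 + 4 + 3 = 17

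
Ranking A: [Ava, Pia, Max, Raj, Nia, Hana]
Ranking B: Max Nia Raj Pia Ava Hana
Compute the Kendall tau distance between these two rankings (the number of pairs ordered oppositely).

8

Assign each item its position (1..6) in the first ordering, then rewrite the second ordering as that position sequence:
positions: Ava→1, Pia→2, Max→3, Raj→4, Nia→5, Hana→6
second ordering as positions: [3, 5, 4, 2, 1, 6]
Discordant pairs = inversions in this position sequence.
3: 2, 1 → 2
5: 4, 2, 1 → 3
4: 2, 1 → 2
2: 1 → 1
1: 0
6: 0
Total: 2 + 3 + 2 + 1 + 0 + 0 = 8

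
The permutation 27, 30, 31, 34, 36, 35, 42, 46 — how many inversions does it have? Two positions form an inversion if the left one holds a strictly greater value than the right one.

Count, for each position, how many later elements it exceeds:
27 → none → 0
30 → none → 0
31 → none → 0
34 → none → 0
36 → 35 → 1
35 → none → 0
42 → none → 0
46 → none → 0
Sum: 0 + 0 + 0 + 0 + 1 + 0 + 0 + 0 = 1

1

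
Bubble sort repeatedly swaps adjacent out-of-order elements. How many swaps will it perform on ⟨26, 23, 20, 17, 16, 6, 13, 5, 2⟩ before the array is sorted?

Each adjacent swap fixes exactly one inversion, so the minimum swap count equals the number of inversions.
Count inversions — for each element, later elements that are smaller:
26: 23, 20, 17, 16, 6, 13, 5, 2 → 8
23: 20, 17, 16, 6, 13, 5, 2 → 7
20: 17, 16, 6, 13, 5, 2 → 6
17: 16, 6, 13, 5, 2 → 5
16: 6, 13, 5, 2 → 4
6: 5, 2 → 2
13: 5, 2 → 2
5: 2 → 1
2: none → 0
Total inversions: 8 + 7 + 6 + 5 + 4 + 2 + 2 + 1 + 0 = 35

35 adjacent swaps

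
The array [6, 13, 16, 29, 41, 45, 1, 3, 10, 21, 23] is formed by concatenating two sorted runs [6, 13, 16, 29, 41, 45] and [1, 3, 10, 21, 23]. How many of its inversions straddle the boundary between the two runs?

23 cross-inversions

Take each right-half value and tally the left-half values above it:
r = 1: 6, 13, 16, 29, 41, 45 → 6
r = 3: 6, 13, 16, 29, 41, 45 → 6
r = 10: 13, 16, 29, 41, 45 → 5
r = 21: 29, 41, 45 → 3
r = 23: 29, 41, 45 → 3
Cross-inversions: 6 + 6 + 5 + 3 + 3 = 23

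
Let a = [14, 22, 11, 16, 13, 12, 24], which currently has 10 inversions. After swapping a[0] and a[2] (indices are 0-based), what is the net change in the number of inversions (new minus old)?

-1

Positions 0 and 2 hold 14 and 11; after swapping, the array is [11, 22, 14, 16, 13, 12, 24].
Count, for each position, how many later elements it exceeds:
11 → none → 0
22 → 14, 16, 13, 12 → 4
14 → 13, 12 → 2
16 → 13, 12 → 2
13 → 12 → 1
12 → none → 0
24 → none → 0
Sum: 0 + 4 + 2 + 2 + 1 + 0 + 0 = 9
Change: 9 − 10 = -1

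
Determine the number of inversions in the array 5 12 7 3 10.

Out-of-order pairs: 5

Out-of-order index pairs (0-indexed):
(0,3): 5 > 3
(1,2): 12 > 7
(1,3): 12 > 3
(1,4): 12 > 10
(2,3): 7 > 3
That's 5 pairs.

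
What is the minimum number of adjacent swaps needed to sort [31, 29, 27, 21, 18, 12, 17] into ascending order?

Each adjacent swap fixes exactly one inversion, so the minimum swap count equals the number of inversions.
Count inversions — for each element, later elements that are smaller:
31: 29, 27, 21, 18, 12, 17 → 6
29: 27, 21, 18, 12, 17 → 5
27: 21, 18, 12, 17 → 4
21: 18, 12, 17 → 3
18: 12, 17 → 2
12: none → 0
17: none → 0
Total inversions: 6 + 5 + 4 + 3 + 2 + 0 + 0 = 20

20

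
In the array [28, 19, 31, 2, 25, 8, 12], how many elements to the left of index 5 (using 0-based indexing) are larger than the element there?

The element at index 5 is 8.
Elements before it: 28, 19, 31, 2, 25
Those larger than 8: 28, 19, 31, 25

4 such elements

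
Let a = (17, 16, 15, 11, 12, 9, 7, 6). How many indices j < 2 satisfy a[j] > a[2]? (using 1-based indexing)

1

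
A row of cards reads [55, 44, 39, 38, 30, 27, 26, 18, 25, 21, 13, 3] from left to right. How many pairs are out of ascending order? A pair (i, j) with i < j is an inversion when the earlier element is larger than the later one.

There are 64 inversions.

Sweep left to right; for each value list the smaller values that follow it:
55 → 44, 39, 38, 30, 27, 26, 18, 25, 21, 13, 3 → 11
44 → 39, 38, 30, 27, 26, 18, 25, 21, 13, 3 → 10
39 → 38, 30, 27, 26, 18, 25, 21, 13, 3 → 9
38 → 30, 27, 26, 18, 25, 21, 13, 3 → 8
30 → 27, 26, 18, 25, 21, 13, 3 → 7
27 → 26, 18, 25, 21, 13, 3 → 6
26 → 18, 25, 21, 13, 3 → 5
18 → 13, 3 → 2
25 → 21, 13, 3 → 3
21 → 13, 3 → 2
13 → 3 → 1
3 → none → 0
Sum: 11 + 10 + 9 + 8 + 7 + 6 + 5 + 2 + 3 + 2 + 1 + 0 = 64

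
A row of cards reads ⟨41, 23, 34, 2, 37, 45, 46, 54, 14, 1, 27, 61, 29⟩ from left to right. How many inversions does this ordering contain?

35

Sweep left to right; for each value list the smaller values that follow it:
41: 8
23: 3
34: 5
2: 1
37: 4
45: 4
46: 4
54: 4
14: 1
1: 0
27: 0
61: 1
29: 0
Sum: 8 + 3 + 5 + 1 + 4 + 4 + 4 + 4 + 1 + 0 + 0 + 1 + 0 = 35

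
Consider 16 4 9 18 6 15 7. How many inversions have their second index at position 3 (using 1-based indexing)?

1 such element

The element at index 3 is 9.
Elements before it: 16, 4
Those larger than 9: 16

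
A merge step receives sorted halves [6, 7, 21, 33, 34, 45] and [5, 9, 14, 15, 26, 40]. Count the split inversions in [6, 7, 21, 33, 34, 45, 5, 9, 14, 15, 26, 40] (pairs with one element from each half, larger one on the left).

Take each right-half value and tally the left-half values above it:
r = 5: 6, 7, 21, 33, 34, 45 → 6
r = 9: 21, 33, 34, 45 → 4
r = 14: 21, 33, 34, 45 → 4
r = 15: 21, 33, 34, 45 → 4
r = 26: 33, 34, 45 → 3
r = 40: 45 → 1
Cross-inversions: 6 + 4 + 4 + 4 + 3 + 1 = 22

There are 22 split inversions.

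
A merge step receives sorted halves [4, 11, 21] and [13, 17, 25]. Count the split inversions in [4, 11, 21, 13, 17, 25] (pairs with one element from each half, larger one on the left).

Take each right-half value and tally the left-half values above it:
r = 13: 21 → 1
r = 17: 21 → 1
r = 25: none → 0
Cross-inversions: 1 + 1 + 0 = 2

2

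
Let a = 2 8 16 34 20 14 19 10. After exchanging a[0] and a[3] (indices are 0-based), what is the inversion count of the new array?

Positions 0 and 3 hold 2 and 34; after swapping, the array is [34, 8, 16, 2, 20, 14, 19, 10].
Element-by-element contributions:
34 → 8, 16, 2, 20, 14, 19, 10 → 7
8 → 2 → 1
16 → 2, 14, 10 → 3
2 → none → 0
20 → 14, 19, 10 → 3
14 → 10 → 1
19 → 10 → 1
10 → none → 0
Sum: 7 + 1 + 3 + 0 + 3 + 1 + 1 + 0 = 16

16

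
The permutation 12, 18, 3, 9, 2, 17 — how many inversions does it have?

9

Element-by-element contributions:
12: 3
18: 4
3: 1
9: 1
2: 0
17: 0
Sum: 3 + 4 + 1 + 1 + 0 + 0 = 9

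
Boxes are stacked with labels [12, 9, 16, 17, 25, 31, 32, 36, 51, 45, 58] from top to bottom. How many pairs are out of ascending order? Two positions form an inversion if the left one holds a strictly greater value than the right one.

Count, for each position, how many later elements it exceeds:
12 → 9 → 1
9 → none → 0
16 → none → 0
17 → none → 0
25 → none → 0
31 → none → 0
32 → none → 0
36 → none → 0
51 → 45 → 1
45 → none → 0
58 → none → 0
Sum: 1 + 0 + 0 + 0 + 0 + 0 + 0 + 0 + 1 + 0 + 0 = 2

2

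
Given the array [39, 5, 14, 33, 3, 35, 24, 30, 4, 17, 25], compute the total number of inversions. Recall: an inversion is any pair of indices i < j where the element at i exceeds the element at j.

Element-by-element contributions:
39 → 5, 14, 33, 3, 35, 24, 30, 4, 17, 25 → 10
5 → 3, 4 → 2
14 → 3, 4 → 2
33 → 3, 24, 30, 4, 17, 25 → 6
3 → none → 0
35 → 24, 30, 4, 17, 25 → 5
24 → 4, 17 → 2
30 → 4, 17, 25 → 3
4 → none → 0
17 → none → 0
25 → none → 0
Sum: 10 + 2 + 2 + 6 + 0 + 5 + 2 + 3 + 0 + 0 + 0 = 30

30 out-of-order pairs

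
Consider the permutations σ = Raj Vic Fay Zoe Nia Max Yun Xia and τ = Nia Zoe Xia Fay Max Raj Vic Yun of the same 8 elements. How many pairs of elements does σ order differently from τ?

16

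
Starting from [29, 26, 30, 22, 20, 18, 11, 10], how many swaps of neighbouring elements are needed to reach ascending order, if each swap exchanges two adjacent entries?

26 swaps

Each adjacent swap fixes exactly one inversion, so the minimum swap count equals the number of inversions.
Count inversions — for each element, later elements that are smaller:
29: 26, 22, 20, 18, 11, 10 → 6
26: 22, 20, 18, 11, 10 → 5
30: 22, 20, 18, 11, 10 → 5
22: 20, 18, 11, 10 → 4
20: 18, 11, 10 → 3
18: 11, 10 → 2
11: 10 → 1
10: none → 0
Total inversions: 6 + 5 + 5 + 4 + 3 + 2 + 1 + 0 = 26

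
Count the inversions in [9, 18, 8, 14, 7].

7 inversions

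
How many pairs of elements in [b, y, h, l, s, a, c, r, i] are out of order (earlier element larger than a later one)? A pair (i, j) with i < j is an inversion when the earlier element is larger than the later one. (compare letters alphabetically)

Inversions: 18

Count, for each position, how many later elements it exceeds:
b: 1
y: 7
h: 2
l: 3
s: 4
a: 0
c: 0
r: 1
i: 0
Sum: 1 + 7 + 2 + 3 + 4 + 0 + 0 + 1 + 0 = 18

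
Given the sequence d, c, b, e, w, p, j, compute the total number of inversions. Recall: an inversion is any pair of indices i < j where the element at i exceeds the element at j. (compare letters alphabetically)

Inversions: 6

For each element, count later entries that are smaller:
d: 2
c: 1
b: 0
e: 0
w: 2
p: 1
j: 0
Sum: 2 + 1 + 0 + 0 + 2 + 1 + 0 = 6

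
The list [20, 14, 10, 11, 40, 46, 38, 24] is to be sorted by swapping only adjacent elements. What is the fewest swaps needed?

Each adjacent swap fixes exactly one inversion, so the minimum swap count equals the number of inversions.
Count inversions — for each element, later elements that are smaller:
20: 14, 10, 11 → 3
14: 10, 11 → 2
10: none → 0
11: none → 0
40: 38, 24 → 2
46: 38, 24 → 2
38: 24 → 1
24: none → 0
Total inversions: 3 + 2 + 0 + 0 + 2 + 2 + 1 + 0 = 10

10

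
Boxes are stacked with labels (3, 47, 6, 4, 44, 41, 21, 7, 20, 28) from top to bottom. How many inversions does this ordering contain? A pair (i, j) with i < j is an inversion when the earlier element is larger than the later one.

20 inversions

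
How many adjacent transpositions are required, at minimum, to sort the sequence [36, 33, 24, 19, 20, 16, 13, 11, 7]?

35 swaps

The minimum number of adjacent swaps to sort an array equals its inversion count, since every such swap removes exactly one inversion.
Count inversions — for each element, later elements that are smaller:
36: 33, 24, 19, 20, 16, 13, 11, 7 → 8
33: 24, 19, 20, 16, 13, 11, 7 → 7
24: 19, 20, 16, 13, 11, 7 → 6
19: 16, 13, 11, 7 → 4
20: 16, 13, 11, 7 → 4
16: 13, 11, 7 → 3
13: 11, 7 → 2
11: 7 → 1
7: none → 0
Total inversions: 8 + 7 + 6 + 4 + 4 + 3 + 2 + 1 + 0 = 35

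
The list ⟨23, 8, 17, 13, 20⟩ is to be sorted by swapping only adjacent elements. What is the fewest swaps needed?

5

Minimum adjacent swaps = number of inversions (each swap of adjacent out-of-order elements removes one inversion and no swap can remove more).
Count inversions — for each element, later elements that are smaller:
23: 8, 17, 13, 20 → 4
8: none → 0
17: 13 → 1
13: none → 0
20: none → 0
Total inversions: 4 + 0 + 1 + 0 + 0 = 5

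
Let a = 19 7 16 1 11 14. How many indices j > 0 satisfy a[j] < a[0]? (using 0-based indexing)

The element at index 0 is 19.
Elements after it: 7, 16, 1, 11, 14
Those smaller than 19: 7, 16, 1, 11, 14

5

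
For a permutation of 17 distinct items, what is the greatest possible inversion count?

136

A reversed (strictly descending) arrangement makes every pair an inversion, giving C(17, 2) inversions.
C(17, 2) = 17·16/2 = 136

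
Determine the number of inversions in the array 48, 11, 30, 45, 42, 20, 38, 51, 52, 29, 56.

Element-by-element contributions:
48 → 11, 30, 45, 42, 20, 38, 29 → 7
11 → none → 0
30 → 20, 29 → 2
45 → 42, 20, 38, 29 → 4
42 → 20, 38, 29 → 3
20 → none → 0
38 → 29 → 1
51 → 29 → 1
52 → 29 → 1
29 → none → 0
56 → none → 0
Sum: 7 + 0 + 2 + 4 + 3 + 0 + 1 + 1 + 1 + 0 + 0 = 19

Inversions: 19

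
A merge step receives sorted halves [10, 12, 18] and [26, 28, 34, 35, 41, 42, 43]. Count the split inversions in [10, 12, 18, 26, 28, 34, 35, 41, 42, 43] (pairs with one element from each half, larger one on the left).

Count, for every r in R, how many entries of L exceed r:
r = 26: none → 0
r = 28: none → 0
r = 34: none → 0
r = 35: none → 0
r = 41: none → 0
r = 42: none → 0
r = 43: none → 0
Cross-inversions: 0 + 0 + 0 + 0 + 0 + 0 + 0 = 0

Cross-inversions: 0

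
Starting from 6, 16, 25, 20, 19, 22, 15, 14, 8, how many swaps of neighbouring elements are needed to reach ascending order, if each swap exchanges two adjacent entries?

Each adjacent swap fixes exactly one inversion, so the minimum swap count equals the number of inversions.
Count inversions — for each element, later elements that are smaller:
6: none → 0
16: 15, 14, 8 → 3
25: 20, 19, 22, 15, 14, 8 → 6
20: 19, 15, 14, 8 → 4
19: 15, 14, 8 → 3
22: 15, 14, 8 → 3
15: 14, 8 → 2
14: 8 → 1
8: none → 0
Total inversions: 0 + 3 + 6 + 4 + 3 + 3 + 2 + 1 + 0 = 22

22 swaps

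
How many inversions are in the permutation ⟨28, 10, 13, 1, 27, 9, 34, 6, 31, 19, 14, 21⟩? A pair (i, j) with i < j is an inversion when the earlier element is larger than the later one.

30 inversions

For each element, count later entries that are smaller:
28 → 10, 13, 1, 27, 9, 6, 19, 14, 21 → 9
10 → 1, 9, 6 → 3
13 → 1, 9, 6 → 3
1 → none → 0
27 → 9, 6, 19, 14, 21 → 5
9 → 6 → 1
34 → 6, 31, 19, 14, 21 → 5
6 → none → 0
31 → 19, 14, 21 → 3
19 → 14 → 1
14 → none → 0
21 → none → 0
Sum: 9 + 3 + 3 + 0 + 5 + 1 + 5 + 0 + 3 + 1 + 0 + 0 = 30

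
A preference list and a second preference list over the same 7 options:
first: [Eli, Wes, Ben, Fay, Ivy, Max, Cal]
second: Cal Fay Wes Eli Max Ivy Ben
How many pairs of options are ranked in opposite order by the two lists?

Assign each item its position (1..7) in the first ordering, then rewrite the second ordering as that position sequence:
positions: Eli→1, Wes→2, Ben→3, Fay→4, Ivy→5, Max→6, Cal→7
second ordering as positions: [7, 4, 2, 1, 6, 5, 3]
Discordant pairs = inversions in this position sequence.
7: 4, 2, 1, 6, 5, 3 → 6
4: 2, 1, 3 → 3
2: 1 → 1
1: 0
6: 5, 3 → 2
5: 3 → 1
3: 0
Total: 6 + 3 + 1 + 0 + 2 + 1 + 0 = 13

13 pairs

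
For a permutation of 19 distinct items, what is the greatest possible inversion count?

171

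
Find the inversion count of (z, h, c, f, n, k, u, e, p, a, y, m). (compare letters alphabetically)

32 inversions

Sweep left to right; for each value list the smaller values that follow it:
z: 11
h: 4
c: 1
f: 2
n: 4
k: 2
u: 4
e: 1
p: 2
a: 0
y: 1
m: 0
Sum: 11 + 4 + 1 + 2 + 4 + 2 + 4 + 1 + 2 + 0 + 1 + 0 = 32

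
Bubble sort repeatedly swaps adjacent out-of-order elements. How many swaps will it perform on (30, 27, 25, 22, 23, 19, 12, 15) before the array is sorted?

Minimum adjacent swaps = number of inversions (each swap of adjacent out-of-order elements removes one inversion and no swap can remove more).
Count inversions — for each element, later elements that are smaller:
30: 27, 25, 22, 23, 19, 12, 15 → 7
27: 25, 22, 23, 19, 12, 15 → 6
25: 22, 23, 19, 12, 15 → 5
22: 19, 12, 15 → 3
23: 19, 12, 15 → 3
19: 12, 15 → 2
12: none → 0
15: none → 0
Total inversions: 7 + 6 + 5 + 3 + 3 + 2 + 0 + 0 = 26

26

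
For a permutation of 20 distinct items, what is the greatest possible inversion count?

190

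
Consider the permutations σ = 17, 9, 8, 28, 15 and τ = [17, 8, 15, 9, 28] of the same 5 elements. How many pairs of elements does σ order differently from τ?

There are 3 discordant pairs.

Assign each item its position (1..5) in the first ordering, then rewrite the second ordering as that position sequence:
positions: 17→1, 9→2, 8→3, 28→4, 15→5
second ordering as positions: [1, 3, 5, 2, 4]
Discordant pairs = inversions in this position sequence.
1: 0
3: 2 → 1
5: 2, 4 → 2
2: 0
4: 0
Total: 0 + 1 + 2 + 0 + 0 = 3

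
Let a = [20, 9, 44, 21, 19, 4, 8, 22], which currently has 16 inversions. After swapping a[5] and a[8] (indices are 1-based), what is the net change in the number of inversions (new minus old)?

+1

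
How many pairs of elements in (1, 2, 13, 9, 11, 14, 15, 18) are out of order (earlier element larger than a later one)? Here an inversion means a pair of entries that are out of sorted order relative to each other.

Count, for each position, how many later elements it exceeds:
1: 0
2: 0
13: 2
9: 0
11: 0
14: 0
15: 0
18: 0
Sum: 0 + 0 + 2 + 0 + 0 + 0 + 0 + 0 = 2

2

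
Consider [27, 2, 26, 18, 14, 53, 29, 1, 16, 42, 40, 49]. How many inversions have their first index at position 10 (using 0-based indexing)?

0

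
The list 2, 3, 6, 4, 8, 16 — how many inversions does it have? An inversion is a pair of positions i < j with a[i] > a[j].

For each element, count later entries that are smaller:
2 → none → 0
3 → none → 0
6 → 4 → 1
4 → none → 0
8 → none → 0
16 → none → 0
Sum: 0 + 0 + 1 + 0 + 0 + 0 = 1

1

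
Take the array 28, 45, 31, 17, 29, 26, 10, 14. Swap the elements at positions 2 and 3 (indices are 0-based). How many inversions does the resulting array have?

Positions 2 and 3 hold 31 and 17; after swapping, the array is [28, 45, 17, 31, 29, 26, 10, 14].
Count, for each position, how many later elements it exceeds:
28: 4
45: 6
17: 2
31: 4
29: 3
26: 2
10: 0
14: 0
Sum: 4 + 6 + 2 + 4 + 3 + 2 + 0 + 0 = 21

21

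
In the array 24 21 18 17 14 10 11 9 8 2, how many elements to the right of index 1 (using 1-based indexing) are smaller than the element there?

9 such elements

The element at index 1 is 24.
Elements after it: 21, 18, 17, 14, 10, 11, 9, 8, 2
Those smaller than 24: 21, 18, 17, 14, 10, 11, 9, 8, 2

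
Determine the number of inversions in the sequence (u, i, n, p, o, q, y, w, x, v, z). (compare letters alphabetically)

11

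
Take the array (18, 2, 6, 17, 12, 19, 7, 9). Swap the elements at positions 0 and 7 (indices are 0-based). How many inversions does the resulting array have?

8 inversions

Positions 0 and 7 hold 18 and 9; after swapping, the array is [9, 2, 6, 17, 12, 19, 7, 18].
Element-by-element contributions:
9: 3
2: 0
6: 0
17: 2
12: 1
19: 2
7: 0
18: 0
Sum: 3 + 0 + 0 + 2 + 1 + 2 + 0 + 0 = 8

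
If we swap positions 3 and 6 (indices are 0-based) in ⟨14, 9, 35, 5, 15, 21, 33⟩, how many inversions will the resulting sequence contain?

Inversions: 12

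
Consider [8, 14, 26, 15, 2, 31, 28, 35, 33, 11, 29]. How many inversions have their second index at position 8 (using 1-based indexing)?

0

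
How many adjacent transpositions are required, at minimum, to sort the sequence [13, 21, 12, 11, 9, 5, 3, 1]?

The minimum number of adjacent swaps to sort an array equals its inversion count, since every such swap removes exactly one inversion.
Count inversions — for each element, later elements that are smaller:
13: 12, 11, 9, 5, 3, 1 → 6
21: 12, 11, 9, 5, 3, 1 → 6
12: 11, 9, 5, 3, 1 → 5
11: 9, 5, 3, 1 → 4
9: 5, 3, 1 → 3
5: 3, 1 → 2
3: 1 → 1
1: none → 0
Total inversions: 6 + 6 + 5 + 4 + 3 + 2 + 1 + 0 = 27

27 swaps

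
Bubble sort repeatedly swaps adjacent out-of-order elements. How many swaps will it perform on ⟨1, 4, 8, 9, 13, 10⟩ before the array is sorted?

Minimum adjacent swaps = number of inversions (each swap of adjacent out-of-order elements removes one inversion and no swap can remove more).
Count inversions — for each element, later elements that are smaller:
1: none → 0
4: none → 0
8: none → 0
9: none → 0
13: 10 → 1
10: none → 0
Total inversions: 0 + 0 + 0 + 0 + 1 + 0 = 1

1 swap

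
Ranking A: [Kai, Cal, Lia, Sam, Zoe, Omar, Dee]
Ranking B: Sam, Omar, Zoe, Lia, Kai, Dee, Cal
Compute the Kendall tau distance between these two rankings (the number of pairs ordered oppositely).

13

Assign each item its position (1..7) in the first ordering, then rewrite the second ordering as that position sequence:
positions: Kai→1, Cal→2, Lia→3, Sam→4, Zoe→5, Omar→6, Dee→7
second ordering as positions: [4, 6, 5, 3, 1, 7, 2]
Discordant pairs = inversions in this position sequence.
4: 3, 1, 2 → 3
6: 5, 3, 1, 2 → 4
5: 3, 1, 2 → 3
3: 1, 2 → 2
1: 0
7: 2 → 1
2: 0
Total: 3 + 4 + 3 + 2 + 0 + 1 + 0 = 13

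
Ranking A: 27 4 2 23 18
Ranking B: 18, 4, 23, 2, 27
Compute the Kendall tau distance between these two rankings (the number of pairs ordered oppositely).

Assign each item its position (1..5) in the first ordering, then rewrite the second ordering as that position sequence:
positions: 27→1, 4→2, 2→3, 23→4, 18→5
second ordering as positions: [5, 2, 4, 3, 1]
Discordant pairs = inversions in this position sequence.
5: 2, 4, 3, 1 → 4
2: 1 → 1
4: 3, 1 → 2
3: 1 → 1
1: 0
Total: 4 + 1 + 2 + 1 + 0 = 8

8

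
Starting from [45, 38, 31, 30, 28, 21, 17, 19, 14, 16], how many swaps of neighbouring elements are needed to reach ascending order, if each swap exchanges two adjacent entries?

Minimum adjacent swaps = number of inversions (each swap of adjacent out-of-order elements removes one inversion and no swap can remove more).
Count inversions — for each element, later elements that are smaller:
45: 38, 31, 30, 28, 21, 17, 19, 14, 16 → 9
38: 31, 30, 28, 21, 17, 19, 14, 16 → 8
31: 30, 28, 21, 17, 19, 14, 16 → 7
30: 28, 21, 17, 19, 14, 16 → 6
28: 21, 17, 19, 14, 16 → 5
21: 17, 19, 14, 16 → 4
17: 14, 16 → 2
19: 14, 16 → 2
14: none → 0
16: none → 0
Total inversions: 9 + 8 + 7 + 6 + 5 + 4 + 2 + 2 + 0 + 0 = 43

There are 43 adjacent swaps.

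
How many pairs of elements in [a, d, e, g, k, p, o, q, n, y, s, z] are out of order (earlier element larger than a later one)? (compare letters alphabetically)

There are 5 inversions.

Element-by-element contributions:
a → none → 0
d → none → 0
e → none → 0
g → none → 0
k → none → 0
p → o, n → 2
o → n → 1
q → n → 1
n → none → 0
y → s → 1
s → none → 0
z → none → 0
Sum: 0 + 0 + 0 + 0 + 0 + 2 + 1 + 1 + 0 + 1 + 0 + 0 = 5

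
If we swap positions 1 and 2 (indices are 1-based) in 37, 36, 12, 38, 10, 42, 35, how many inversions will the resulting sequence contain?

Positions 1 and 2 hold 37 and 36; after swapping, the array is [36, 37, 12, 38, 10, 42, 35].
Element-by-element contributions:
36 → 12, 10, 35 → 3
37 → 12, 10, 35 → 3
12 → 10 → 1
38 → 10, 35 → 2
10 → none → 0
42 → 35 → 1
35 → none → 0
Sum: 3 + 3 + 1 + 2 + 0 + 1 + 0 = 10

10 inversions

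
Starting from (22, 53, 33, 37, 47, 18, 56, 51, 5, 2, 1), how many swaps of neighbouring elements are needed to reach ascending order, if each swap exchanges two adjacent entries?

Adjacent swaps: 37

Minimum adjacent swaps = number of inversions (each swap of adjacent out-of-order elements removes one inversion and no swap can remove more).
Count inversions — for each element, later elements that are smaller:
22: 18, 5, 2, 1 → 4
53: 33, 37, 47, 18, 51, 5, 2, 1 → 8
33: 18, 5, 2, 1 → 4
37: 18, 5, 2, 1 → 4
47: 18, 5, 2, 1 → 4
18: 5, 2, 1 → 3
56: 51, 5, 2, 1 → 4
51: 5, 2, 1 → 3
5: 2, 1 → 2
2: 1 → 1
1: none → 0
Total inversions: 4 + 8 + 4 + 4 + 4 + 3 + 4 + 3 + 2 + 1 + 0 = 37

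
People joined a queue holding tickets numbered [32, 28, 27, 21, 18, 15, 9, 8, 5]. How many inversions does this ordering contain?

For each element, count later entries that are smaller:
32 → 28, 27, 21, 18, 15, 9, 8, 5 → 8
28 → 27, 21, 18, 15, 9, 8, 5 → 7
27 → 21, 18, 15, 9, 8, 5 → 6
21 → 18, 15, 9, 8, 5 → 5
18 → 15, 9, 8, 5 → 4
15 → 9, 8, 5 → 3
9 → 8, 5 → 2
8 → 5 → 1
5 → none → 0
Sum: 8 + 7 + 6 + 5 + 4 + 3 + 2 + 1 + 0 = 36

36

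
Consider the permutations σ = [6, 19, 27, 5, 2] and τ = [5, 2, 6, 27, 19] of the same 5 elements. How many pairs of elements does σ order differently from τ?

Assign each item its position (1..5) in the first ordering, then rewrite the second ordering as that position sequence:
positions: 6→1, 19→2, 27→3, 5→4, 2→5
second ordering as positions: [4, 5, 1, 3, 2]
Discordant pairs = inversions in this position sequence.
4: 1, 3, 2 → 3
5: 1, 3, 2 → 3
1: 0
3: 2 → 1
2: 0
Total: 3 + 3 + 0 + 1 + 0 = 7

7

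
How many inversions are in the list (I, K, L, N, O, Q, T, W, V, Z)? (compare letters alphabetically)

Count, for each position, how many later elements it exceeds:
I: 0
K: 0
L: 0
N: 0
O: 0
Q: 0
T: 0
W: 1
V: 0
Z: 0
Sum: 0 + 0 + 0 + 0 + 0 + 0 + 0 + 1 + 0 + 0 = 1

1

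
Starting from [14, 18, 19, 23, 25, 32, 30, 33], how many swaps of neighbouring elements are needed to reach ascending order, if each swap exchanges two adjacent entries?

1

The minimum number of adjacent swaps to sort an array equals its inversion count, since every such swap removes exactly one inversion.
Count inversions — for each element, later elements that are smaller:
14: none → 0
18: none → 0
19: none → 0
23: none → 0
25: none → 0
32: 30 → 1
30: none → 0
33: none → 0
Total inversions: 0 + 0 + 0 + 0 + 0 + 1 + 0 + 0 = 1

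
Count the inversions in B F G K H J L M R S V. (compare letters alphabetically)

Out-of-order pairs: 2

For each element, count later entries that are smaller:
B → none → 0
F → none → 0
G → none → 0
K → H, J → 2
H → none → 0
J → none → 0
L → none → 0
M → none → 0
R → none → 0
S → none → 0
V → none → 0
Sum: 0 + 0 + 0 + 2 + 0 + 0 + 0 + 0 + 0 + 0 + 0 = 2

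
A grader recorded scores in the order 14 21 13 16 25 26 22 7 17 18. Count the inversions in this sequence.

20 out-of-order pairs

For each element, count later entries that are smaller:
14: 2
21: 5
13: 1
16: 1
25: 4
26: 4
22: 3
7: 0
17: 0
18: 0
Sum: 2 + 5 + 1 + 1 + 4 + 4 + 3 + 0 + 0 + 0 = 20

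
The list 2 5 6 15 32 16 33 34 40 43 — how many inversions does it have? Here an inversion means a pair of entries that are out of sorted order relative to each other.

Sweep left to right; for each value list the smaller values that follow it:
2: 0
5: 0
6: 0
15: 0
32: 1
16: 0
33: 0
34: 0
40: 0
43: 0
Sum: 0 + 0 + 0 + 0 + 1 + 0 + 0 + 0 + 0 + 0 = 1

1 inversion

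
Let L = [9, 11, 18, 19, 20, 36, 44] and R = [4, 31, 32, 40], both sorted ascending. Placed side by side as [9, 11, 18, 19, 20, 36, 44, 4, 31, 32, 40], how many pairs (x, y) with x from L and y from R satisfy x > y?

12 split inversions

Take each right-half value and tally the left-half values above it:
r = 4: 9, 11, 18, 19, 20, 36, 44 → 7
r = 31: 36, 44 → 2
r = 32: 36, 44 → 2
r = 40: 44 → 1
Cross-inversions: 7 + 2 + 2 + 1 = 12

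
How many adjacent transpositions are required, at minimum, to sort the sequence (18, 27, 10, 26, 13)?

Minimum adjacent swaps = number of inversions (each swap of adjacent out-of-order elements removes one inversion and no swap can remove more).
Count inversions — for each element, later elements that are smaller:
18: 10, 13 → 2
27: 10, 26, 13 → 3
10: none → 0
26: 13 → 1
13: none → 0
Total inversions: 2 + 3 + 0 + 1 + 0 = 6

6 adjacent swaps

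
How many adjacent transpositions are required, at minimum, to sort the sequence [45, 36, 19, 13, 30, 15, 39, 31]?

Minimum adjacent swaps = number of inversions (each swap of adjacent out-of-order elements removes one inversion and no swap can remove more).
Count inversions — for each element, later elements that are smaller:
45: 36, 19, 13, 30, 15, 39, 31 → 7
36: 19, 13, 30, 15, 31 → 5
19: 13, 15 → 2
13: none → 0
30: 15 → 1
15: none → 0
39: 31 → 1
31: none → 0
Total inversions: 7 + 5 + 2 + 0 + 1 + 0 + 1 + 0 = 16

16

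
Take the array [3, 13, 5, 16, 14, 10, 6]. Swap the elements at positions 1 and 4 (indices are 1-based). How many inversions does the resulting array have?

Positions 1 and 4 hold 3 and 16; after swapping, the array is [16, 13, 5, 3, 14, 10, 6].
Sweep left to right; for each value list the smaller values that follow it:
16 → 13, 5, 3, 14, 10, 6 → 6
13 → 5, 3, 10, 6 → 4
5 → 3 → 1
3 → none → 0
14 → 10, 6 → 2
10 → 6 → 1
6 → none → 0
Sum: 6 + 4 + 1 + 0 + 2 + 1 + 0 = 14

14 inversions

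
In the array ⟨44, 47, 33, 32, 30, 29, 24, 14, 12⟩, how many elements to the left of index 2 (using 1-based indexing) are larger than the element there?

0 such elements

The element at index 2 is 47.
Elements before it: 44
None of them are larger than 47.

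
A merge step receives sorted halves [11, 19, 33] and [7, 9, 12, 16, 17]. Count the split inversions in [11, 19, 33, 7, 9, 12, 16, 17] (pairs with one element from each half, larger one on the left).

12

For each element r of the right run, count left-run elements greater than r:
r = 7: 11, 19, 33 → 3
r = 9: 11, 19, 33 → 3
r = 12: 19, 33 → 2
r = 16: 19, 33 → 2
r = 17: 19, 33 → 2
Cross-inversions: 3 + 3 + 2 + 2 + 2 = 12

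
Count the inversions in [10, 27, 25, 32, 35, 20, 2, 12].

16 out-of-order pairs

Sweep left to right; for each value list the smaller values that follow it:
10: 1
27: 4
25: 3
32: 3
35: 3
20: 2
2: 0
12: 0
Sum: 1 + 4 + 3 + 3 + 3 + 2 + 0 + 0 = 16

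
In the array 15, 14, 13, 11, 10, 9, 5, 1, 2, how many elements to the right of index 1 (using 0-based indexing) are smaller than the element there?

7

The element at index 1 is 14.
Elements after it: 13, 11, 10, 9, 5, 1, 2
Those smaller than 14: 13, 11, 10, 9, 5, 1, 2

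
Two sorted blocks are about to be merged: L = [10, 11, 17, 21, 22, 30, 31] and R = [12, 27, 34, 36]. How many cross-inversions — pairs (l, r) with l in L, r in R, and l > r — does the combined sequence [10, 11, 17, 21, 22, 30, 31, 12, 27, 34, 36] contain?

7 split inversions

Count, for every r in R, how many entries of L exceed r:
r = 12: 17, 21, 22, 30, 31 → 5
r = 27: 30, 31 → 2
r = 34: none → 0
r = 36: none → 0
Cross-inversions: 5 + 2 + 0 + 0 = 7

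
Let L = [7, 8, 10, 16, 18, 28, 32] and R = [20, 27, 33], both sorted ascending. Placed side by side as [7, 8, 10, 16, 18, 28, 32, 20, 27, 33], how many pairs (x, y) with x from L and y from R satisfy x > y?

4

Count, for every r in R, how many entries of L exceed r:
r = 20: 28, 32 → 2
r = 27: 28, 32 → 2
r = 33: none → 0
Cross-inversions: 2 + 2 + 0 = 4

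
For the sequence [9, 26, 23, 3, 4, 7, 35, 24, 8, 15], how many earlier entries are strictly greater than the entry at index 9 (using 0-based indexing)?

The element at index 9 is 15.
Elements before it: 9, 26, 23, 3, 4, 7, 35, 24, 8
Those larger than 15: 26, 23, 35, 24

4 such elements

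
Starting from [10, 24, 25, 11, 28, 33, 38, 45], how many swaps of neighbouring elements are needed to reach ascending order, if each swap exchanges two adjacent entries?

Minimum adjacent swaps = number of inversions (each swap of adjacent out-of-order elements removes one inversion and no swap can remove more).
Count inversions — for each element, later elements that are smaller:
10: none → 0
24: 11 → 1
25: 11 → 1
11: none → 0
28: none → 0
33: none → 0
38: none → 0
45: none → 0
Total inversions: 0 + 1 + 1 + 0 + 0 + 0 + 0 + 0 = 2

There are 2 swaps.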